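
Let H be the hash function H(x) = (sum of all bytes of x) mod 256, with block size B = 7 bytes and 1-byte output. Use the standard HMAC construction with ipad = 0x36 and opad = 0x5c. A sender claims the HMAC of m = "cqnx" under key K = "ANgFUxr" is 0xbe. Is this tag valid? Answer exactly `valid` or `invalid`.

Key "ANgFUxr" = 41 4e 67 46 55 78 72 is exactly B = 7 bytes: K' = 41 4e 67 46 55 78 72.
K' ⊕ ipad = 77 78 51 70 63 4e 44; K' ⊕ opad = 1d 12 3b 1a 09 24 2e.
Inner hash: sum = 119+120+81+112+99+78+68+99+113+110+120 = 1119; mod 256 = 95 → 5f.
Outer hash (recomputed tag): sum = 29+18+59+26+9+36+46+95 = 318; mod 256 = 62 → 3e.
Recomputed tag = 3e; claimed = be → mismatch.

invalid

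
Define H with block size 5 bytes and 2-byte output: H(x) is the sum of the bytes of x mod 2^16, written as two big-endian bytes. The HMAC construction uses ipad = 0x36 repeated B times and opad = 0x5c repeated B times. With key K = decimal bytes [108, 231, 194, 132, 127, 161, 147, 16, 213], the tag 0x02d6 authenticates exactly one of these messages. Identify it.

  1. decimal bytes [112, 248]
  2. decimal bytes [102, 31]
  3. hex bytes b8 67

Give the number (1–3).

Key decimal bytes [108, 231, 194, 132, 127, 161, 147, 16, 213] = 6c e7 c2 84 7f a1 93 10 d5 is 9 bytes > B = 5, so hash it first: H(key) = 05 31, then zero-pad to 5 bytes: K' = 05 31 00 00 00.
K' ⊕ ipad = 33 07 36 36 36; K' ⊕ opad = 59 6d 5c 5c 5c.
m1: inner = H(33 07 36 36 36 70 f8) = 02 44; tag = H(59 6d 5c 5c 5c 02 44) = 0220
m2: inner = H(33 07 36 36 36 66 1f) = 01 61; tag = H(59 6d 5c 5c 5c 01 61) = 023c
m3: inner = H(33 07 36 36 36 b8 67) = 01 fb; tag = H(59 6d 5c 5c 5c 01 fb) = 02d6 ← matches

3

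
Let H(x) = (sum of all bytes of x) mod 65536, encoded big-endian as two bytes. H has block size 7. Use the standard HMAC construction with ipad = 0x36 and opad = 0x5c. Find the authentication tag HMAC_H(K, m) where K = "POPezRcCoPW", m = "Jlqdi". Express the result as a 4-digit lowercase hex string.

Key "POPezRcCoPW" = 50 4f 50 65 7a 52 63 43 6f 50 57 is 11 bytes > B = 7, so hash it first: H(key) = 03 dc, then zero-pad to 7 bytes: K' = 03 dc 00 00 00 00 00.
K' ⊕ ipad = 35 ea 36 36 36 36 36.  K' ⊕ opad = 5f 80 5c 5c 5c 5c 5c.
Inner input = (K'⊕ipad) ∥ m = 35 ea 36 36 36 36 36 ∥ 4a 6c 71 64 69.
Inner hash: sum = 53+234+54+54+54+54+54+74+108+113+100+105 = 1057 → 04 21.
Outer input = (K'⊕opad) ∥ inner = 5f 80 5c 5c 5c 5c 5c ∥ 04 21.
Outer hash (tag): sum = 95+128+92+92+92+92+92+4+33 = 720 → 02 d0.

02d0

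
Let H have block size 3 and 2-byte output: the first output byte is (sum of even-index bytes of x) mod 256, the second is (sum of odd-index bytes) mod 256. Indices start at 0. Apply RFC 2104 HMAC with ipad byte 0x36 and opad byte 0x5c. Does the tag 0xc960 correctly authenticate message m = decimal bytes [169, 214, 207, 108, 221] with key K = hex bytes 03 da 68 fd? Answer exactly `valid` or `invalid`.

Key hex bytes 03 da 68 fd is 4 bytes > B = 3, so hash it first: H(key) = 6b d7, then zero-pad to 3 bytes: K' = 6b d7 00.
K' ⊕ ipad = 5d e1 36; K' ⊕ opad = 37 8b 5c.
Inner hash: even-index sum = 469 mod 256 = 213; odd-index sum = 822 mod 256 = 54 → d5 36.
Outer hash (recomputed tag): even-index sum = 201 mod 256 = 201; odd-index sum = 352 mod 256 = 96 → c9 60.
Recomputed tag = c960; claimed = c960 → match.

valid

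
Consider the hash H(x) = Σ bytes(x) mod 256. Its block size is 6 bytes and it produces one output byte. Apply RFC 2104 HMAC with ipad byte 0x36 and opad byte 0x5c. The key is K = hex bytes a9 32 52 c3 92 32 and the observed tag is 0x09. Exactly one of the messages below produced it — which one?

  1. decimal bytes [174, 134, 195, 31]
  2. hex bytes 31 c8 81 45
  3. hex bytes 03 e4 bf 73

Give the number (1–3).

Key hex bytes a9 32 52 c3 92 32 is exactly B = 6 bytes: K' = a9 32 52 c3 92 32.
K' ⊕ ipad = 9f 04 64 f5 a4 04; K' ⊕ opad = f5 6e 0e 9f ce 6e.
m1: inner = H(9f 04 64 f5 a4 04 ae 86 c3 1f) = ba; tag = H(f5 6e 0e 9f ce 6e ba) = 06
m2: inner = H(9f 04 64 f5 a4 04 31 c8 81 45) = 63; tag = H(f5 6e 0e 9f ce 6e 63) = af
m3: inner = H(9f 04 64 f5 a4 04 03 e4 bf 73) = bd; tag = H(f5 6e 0e 9f ce 6e bd) = 09 ← matches

3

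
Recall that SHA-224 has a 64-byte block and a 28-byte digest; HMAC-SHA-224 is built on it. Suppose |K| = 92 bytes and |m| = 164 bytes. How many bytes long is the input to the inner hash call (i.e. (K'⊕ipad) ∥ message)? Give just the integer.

228

Key is 92 > 64 bytes, so it is hashed to 28 bytes then zero-padded to 64: |K'| = 64.
Inner input = (K'⊕ipad) ∥ m → 64 + 164 = 228 bytes.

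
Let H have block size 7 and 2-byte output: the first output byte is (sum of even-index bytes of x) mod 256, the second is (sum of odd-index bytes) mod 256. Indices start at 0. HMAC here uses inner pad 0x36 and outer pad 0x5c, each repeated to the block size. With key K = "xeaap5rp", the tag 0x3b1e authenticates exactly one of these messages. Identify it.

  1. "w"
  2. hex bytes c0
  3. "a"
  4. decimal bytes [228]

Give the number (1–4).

1

Key "xeaap5rp" = 78 65 61 61 70 35 72 70 is 8 bytes > B = 7, so hash it first: H(key) = bb 6b, then zero-pad to 7 bytes: K' = bb 6b 00 00 00 00 00.
K' ⊕ ipad = 8d 5d 36 36 36 36 36; K' ⊕ opad = e7 37 5c 5c 5c 5c 5c.
m1: inner = H(8d 5d 36 36 36 36 36 77) = 2f 40; tag = H(e7 37 5c 5c 5c 5c 5c 2f 40) = 3b1e ← matches
m2: inner = H(8d 5d 36 36 36 36 36 c0) = 2f 89; tag = H(e7 37 5c 5c 5c 5c 5c 2f 89) = 841e
m3: inner = H(8d 5d 36 36 36 36 36 61) = 2f 2a; tag = H(e7 37 5c 5c 5c 5c 5c 2f 2a) = 251e
m4: inner = H(8d 5d 36 36 36 36 36 e4) = 2f ad; tag = H(e7 37 5c 5c 5c 5c 5c 2f ad) = a81e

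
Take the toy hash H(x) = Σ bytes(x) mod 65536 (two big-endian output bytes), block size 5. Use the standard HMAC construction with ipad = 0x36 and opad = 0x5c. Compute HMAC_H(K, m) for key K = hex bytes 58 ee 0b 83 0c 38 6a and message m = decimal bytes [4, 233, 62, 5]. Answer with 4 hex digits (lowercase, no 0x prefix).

030c

Key hex bytes 58 ee 0b 83 0c 38 6a is 7 bytes > B = 5, so hash it first: H(key) = 02 82, then zero-pad to 5 bytes: K' = 02 82 00 00 00.
K' ⊕ ipad = 34 b4 36 36 36.  K' ⊕ opad = 5e de 5c 5c 5c.
Inner input = (K'⊕ipad) ∥ m = 34 b4 36 36 36 ∥ 04 e9 3e 05.
Inner hash: sum = 52+180+54+54+54+4+233+62+5 = 698 → 02 ba.
Outer input = (K'⊕opad) ∥ inner = 5e de 5c 5c 5c ∥ 02 ba.
Outer hash (tag): sum = 94+222+92+92+92+2+186 = 780 → 03 0c.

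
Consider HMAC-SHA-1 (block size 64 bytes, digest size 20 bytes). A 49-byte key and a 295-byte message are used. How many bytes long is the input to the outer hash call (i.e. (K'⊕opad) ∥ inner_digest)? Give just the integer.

84

Key is 49 ≤ 64 bytes, zero-padded: |K'| = 64.
Outer input = (K'⊕opad) ∥ H(inner) → 64 + 20 = 84 bytes.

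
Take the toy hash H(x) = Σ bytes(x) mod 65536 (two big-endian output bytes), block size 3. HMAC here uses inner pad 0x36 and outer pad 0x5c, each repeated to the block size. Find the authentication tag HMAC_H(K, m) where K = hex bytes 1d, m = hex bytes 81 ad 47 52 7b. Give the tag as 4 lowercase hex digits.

01d4

Key hex bytes 1d is 1 byte ≤ B = 3; zero-pad to 3 bytes: K' = 1d 00 00.
K' ⊕ ipad = 2b 36 36.  K' ⊕ opad = 41 5c 5c.
Inner input = (K'⊕ipad) ∥ m = 2b 36 36 ∥ 81 ad 47 52 7b.
Inner hash: sum = 43+54+54+129+173+71+82+123 = 729 → 02 d9.
Outer input = (K'⊕opad) ∥ inner = 41 5c 5c ∥ 02 d9.
Outer hash (tag): sum = 65+92+92+2+217 = 468 → 01 d4.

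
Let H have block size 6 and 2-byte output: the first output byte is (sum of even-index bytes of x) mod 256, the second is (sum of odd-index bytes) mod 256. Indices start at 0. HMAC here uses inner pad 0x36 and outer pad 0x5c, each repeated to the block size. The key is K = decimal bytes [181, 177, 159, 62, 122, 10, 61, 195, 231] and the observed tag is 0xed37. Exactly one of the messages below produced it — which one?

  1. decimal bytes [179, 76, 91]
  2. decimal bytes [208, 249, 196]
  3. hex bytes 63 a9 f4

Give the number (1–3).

3

Key decimal bytes [181, 177, 159, 62, 122, 10, 61, 195, 231] = b5 b1 9f 3e 7a 0a 3d c3 e7 is 9 bytes > B = 6, so hash it first: H(key) = f2 bc, then zero-pad to 6 bytes: K' = f2 bc 00 00 00 00.
K' ⊕ ipad = c4 8a 36 36 36 36; K' ⊕ opad = ae e0 5c 5c 5c 5c.
m1: inner = H(c4 8a 36 36 36 36 b3 4c 5b) = 3e 42; tag = H(ae e0 5c 5c 5c 5c 3e 42) = a4da
m2: inner = H(c4 8a 36 36 36 36 d0 f9 c4) = c4 ef; tag = H(ae e0 5c 5c 5c 5c c4 ef) = 2a87
m3: inner = H(c4 8a 36 36 36 36 63 a9 f4) = 87 9f; tag = H(ae e0 5c 5c 5c 5c 87 9f) = ed37 ← matches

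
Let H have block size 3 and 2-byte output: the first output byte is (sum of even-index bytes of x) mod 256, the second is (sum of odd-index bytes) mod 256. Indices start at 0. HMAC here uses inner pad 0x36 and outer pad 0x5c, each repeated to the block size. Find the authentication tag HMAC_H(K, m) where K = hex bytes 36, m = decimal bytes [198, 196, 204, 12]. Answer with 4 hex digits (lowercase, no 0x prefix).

Key hex bytes 36 is 1 byte ≤ B = 3; zero-pad to 3 bytes: K' = 36 00 00.
K' ⊕ ipad = 00 36 36.  K' ⊕ opad = 6a 5c 5c.
Inner input = (K'⊕ipad) ∥ m = 00 36 36 ∥ c6 c4 cc 0c.
Inner hash: even-index sum = 262 mod 256 = 6; odd-index sum = 456 mod 256 = 200 → 06 c8.
Outer input = (K'⊕opad) ∥ inner = 6a 5c 5c ∥ 06 c8.
Outer hash (tag): even-index sum = 398 mod 256 = 142; odd-index sum = 98 mod 256 = 98 → 8e 62.

8e62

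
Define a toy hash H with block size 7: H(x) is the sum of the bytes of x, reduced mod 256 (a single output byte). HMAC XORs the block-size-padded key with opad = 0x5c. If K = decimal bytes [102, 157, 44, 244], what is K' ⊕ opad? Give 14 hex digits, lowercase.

Key decimal bytes [102, 157, 44, 244] = 66 9d 2c f4 is 4 bytes ≤ B = 7; zero-pad to 7 bytes: K' = 66 9d 2c f4 00 00 00.
XOR each byte with 0x5c: 66⊕5c=3a, 9d⊕5c=c1, 2c⊕5c=70, f4⊕5c=a8, 00⊕5c=5c, 00⊕5c=5c, 00⊕5c=5c.

3ac170a85c5c5c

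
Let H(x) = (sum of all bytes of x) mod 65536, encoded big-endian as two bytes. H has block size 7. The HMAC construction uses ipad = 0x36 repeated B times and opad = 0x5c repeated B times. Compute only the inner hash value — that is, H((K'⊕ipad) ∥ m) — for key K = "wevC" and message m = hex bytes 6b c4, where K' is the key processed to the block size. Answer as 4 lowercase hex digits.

031a

Key "wevC" = 77 65 76 43 is 4 bytes ≤ B = 7; zero-pad to 7 bytes: K' = 77 65 76 43 00 00 00.
K' ⊕ ipad = 41 53 40 75 36 36 36.
Inner input = 41 53 40 75 36 36 36 ∥ 6b c4.
Inner hash: sum = 65+83+64+117+54+54+54+107+196 = 794 → 03 1a.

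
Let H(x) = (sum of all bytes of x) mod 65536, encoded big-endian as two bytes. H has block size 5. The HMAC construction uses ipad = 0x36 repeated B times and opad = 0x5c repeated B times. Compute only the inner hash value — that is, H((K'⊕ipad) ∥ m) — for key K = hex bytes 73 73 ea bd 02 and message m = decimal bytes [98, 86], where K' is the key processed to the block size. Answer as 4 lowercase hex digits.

02dd

Key hex bytes 73 73 ea bd 02 is exactly B = 5 bytes: K' = 73 73 ea bd 02.
K' ⊕ ipad = 45 45 dc 8b 34.
Inner input = 45 45 dc 8b 34 ∥ 62 56.
Inner hash: sum = 69+69+220+139+52+98+86 = 733 → 02 dd.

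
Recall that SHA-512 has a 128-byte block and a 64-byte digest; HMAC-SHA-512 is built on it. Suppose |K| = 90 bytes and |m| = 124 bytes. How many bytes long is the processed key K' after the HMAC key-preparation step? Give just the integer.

128

Key is 90 ≤ 128 bytes, zero-padded: |K'| = 128.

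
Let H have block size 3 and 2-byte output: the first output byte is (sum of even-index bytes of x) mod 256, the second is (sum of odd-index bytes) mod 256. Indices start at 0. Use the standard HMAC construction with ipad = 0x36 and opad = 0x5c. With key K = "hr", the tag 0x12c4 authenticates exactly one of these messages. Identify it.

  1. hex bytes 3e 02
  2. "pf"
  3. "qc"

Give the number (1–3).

1

Key "hr" = 68 72 is 2 bytes ≤ B = 3; zero-pad to 3 bytes: K' = 68 72 00.
K' ⊕ ipad = 5e 44 36; K' ⊕ opad = 34 2e 5c.
m1: inner = H(5e 44 36 3e 02) = 96 82; tag = H(34 2e 5c 96 82) = 12c4 ← matches
m2: inner = H(5e 44 36 70 66) = fa b4; tag = H(34 2e 5c fa b4) = 4428
m3: inner = H(5e 44 36 71 63) = f7 b5; tag = H(34 2e 5c f7 b5) = 4525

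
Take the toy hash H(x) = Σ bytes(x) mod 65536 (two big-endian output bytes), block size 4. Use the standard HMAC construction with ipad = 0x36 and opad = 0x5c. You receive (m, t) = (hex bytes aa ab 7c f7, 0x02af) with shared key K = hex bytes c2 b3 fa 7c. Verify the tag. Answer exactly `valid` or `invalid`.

Key hex bytes c2 b3 fa 7c is exactly B = 4 bytes: K' = c2 b3 fa 7c.
K' ⊕ ipad = f4 85 cc 4a; K' ⊕ opad = 9e ef a6 20.
Inner hash: sum = 244+133+204+74+170+171+124+247 = 1367 → 05 57.
Outer hash (recomputed tag): sum = 158+239+166+32+5+87 = 687 → 02 af.
Recomputed tag = 02af; claimed = 02af → match.

valid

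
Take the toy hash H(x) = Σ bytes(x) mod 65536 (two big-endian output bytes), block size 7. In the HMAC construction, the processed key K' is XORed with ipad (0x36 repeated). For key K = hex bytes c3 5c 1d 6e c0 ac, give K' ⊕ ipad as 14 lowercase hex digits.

Key hex bytes c3 5c 1d 6e c0 ac is 6 bytes ≤ B = 7; zero-pad to 7 bytes: K' = c3 5c 1d 6e c0 ac 00.
XOR each byte with 0x36: c3⊕36=f5, 5c⊕36=6a, 1d⊕36=2b, 6e⊕36=58, c0⊕36=f6, ac⊕36=9a, 00⊕36=36.

f56a2b58f69a36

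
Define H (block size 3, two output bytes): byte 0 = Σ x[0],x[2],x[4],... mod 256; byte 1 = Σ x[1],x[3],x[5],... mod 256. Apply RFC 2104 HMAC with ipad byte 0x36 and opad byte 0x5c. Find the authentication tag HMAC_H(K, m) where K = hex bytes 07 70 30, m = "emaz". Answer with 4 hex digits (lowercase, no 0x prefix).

Key hex bytes 07 70 30 is exactly B = 3 bytes: K' = 07 70 30.
K' ⊕ ipad = 31 46 06.  K' ⊕ opad = 5b 2c 6c.
Inner input = (K'⊕ipad) ∥ m = 31 46 06 ∥ 65 6d 61 7a.
Inner hash: even-index sum = 286 mod 256 = 30; odd-index sum = 268 mod 256 = 12 → 1e 0c.
Outer input = (K'⊕opad) ∥ inner = 5b 2c 6c ∥ 1e 0c.
Outer hash (tag): even-index sum = 211 mod 256 = 211; odd-index sum = 74 mod 256 = 74 → d3 4a.

d34a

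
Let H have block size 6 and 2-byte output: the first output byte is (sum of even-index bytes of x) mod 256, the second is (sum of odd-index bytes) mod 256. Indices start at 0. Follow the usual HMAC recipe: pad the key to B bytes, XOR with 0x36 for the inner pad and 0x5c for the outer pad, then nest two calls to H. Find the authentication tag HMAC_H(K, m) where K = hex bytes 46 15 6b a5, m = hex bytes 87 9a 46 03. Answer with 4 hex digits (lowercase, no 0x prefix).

Key hex bytes 46 15 6b a5 is 4 bytes ≤ B = 6; zero-pad to 6 bytes: K' = 46 15 6b a5 00 00.
K' ⊕ ipad = 70 23 5d 93 36 36.  K' ⊕ opad = 1a 49 37 f9 5c 5c.
Inner input = (K'⊕ipad) ∥ m = 70 23 5d 93 36 36 ∥ 87 9a 46 03.
Inner hash: even-index sum = 464 mod 256 = 208; odd-index sum = 393 mod 256 = 137 → d0 89.
Outer input = (K'⊕opad) ∥ inner = 1a 49 37 f9 5c 5c ∥ d0 89.
Outer hash (tag): even-index sum = 381 mod 256 = 125; odd-index sum = 551 mod 256 = 39 → 7d 27.

7d27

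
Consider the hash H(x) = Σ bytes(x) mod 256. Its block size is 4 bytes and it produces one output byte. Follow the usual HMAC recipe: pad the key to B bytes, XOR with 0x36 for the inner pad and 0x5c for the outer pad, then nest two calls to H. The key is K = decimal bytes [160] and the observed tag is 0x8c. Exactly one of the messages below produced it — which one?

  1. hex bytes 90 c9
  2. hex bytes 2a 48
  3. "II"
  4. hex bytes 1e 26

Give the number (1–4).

Key decimal bytes [160] = a0 is 1 byte ≤ B = 4; zero-pad to 4 bytes: K' = a0 00 00 00.
K' ⊕ ipad = 96 36 36 36; K' ⊕ opad = fc 5c 5c 5c.
m1: inner = H(96 36 36 36 90 c9) = 91; tag = H(fc 5c 5c 5c 91) = a1
m2: inner = H(96 36 36 36 2a 48) = aa; tag = H(fc 5c 5c 5c aa) = ba
m3: inner = H(96 36 36 36 49 49) = ca; tag = H(fc 5c 5c 5c ca) = da
m4: inner = H(96 36 36 36 1e 26) = 7c; tag = H(fc 5c 5c 5c 7c) = 8c ← matches

4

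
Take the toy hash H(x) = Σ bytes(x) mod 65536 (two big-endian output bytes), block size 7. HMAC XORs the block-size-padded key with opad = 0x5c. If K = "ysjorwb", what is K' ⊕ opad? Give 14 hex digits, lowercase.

252f36332e2b3e

Key "ysjorwb" = 79 73 6a 6f 72 77 62 is exactly B = 7 bytes: K' = 79 73 6a 6f 72 77 62.
XOR each byte with 0x5c: 79⊕5c=25, 73⊕5c=2f, 6a⊕5c=36, 6f⊕5c=33, 72⊕5c=2e, 77⊕5c=2b, 62⊕5c=3e.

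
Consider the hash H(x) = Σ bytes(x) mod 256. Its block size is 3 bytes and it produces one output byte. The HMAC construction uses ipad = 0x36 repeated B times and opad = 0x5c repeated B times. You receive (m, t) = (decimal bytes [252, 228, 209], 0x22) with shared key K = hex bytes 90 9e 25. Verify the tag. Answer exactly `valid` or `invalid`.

invalid

Key hex bytes 90 9e 25 is exactly B = 3 bytes: K' = 90 9e 25.
K' ⊕ ipad = a6 a8 13; K' ⊕ opad = cc c2 79.
Inner hash: sum = 166+168+19+252+228+209 = 1042; mod 256 = 18 → 12.
Outer hash (recomputed tag): sum = 204+194+121+18 = 537; mod 256 = 25 → 19.
Recomputed tag = 19; claimed = 22 → mismatch.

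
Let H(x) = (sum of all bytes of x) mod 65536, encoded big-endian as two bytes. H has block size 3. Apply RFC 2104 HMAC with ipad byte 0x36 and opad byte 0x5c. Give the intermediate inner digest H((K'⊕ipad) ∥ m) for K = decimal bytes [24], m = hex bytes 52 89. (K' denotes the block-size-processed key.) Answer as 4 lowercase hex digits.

0175

Key decimal bytes [24] = 18 is 1 byte ≤ B = 3; zero-pad to 3 bytes: K' = 18 00 00.
K' ⊕ ipad = 2e 36 36.
Inner input = 2e 36 36 ∥ 52 89.
Inner hash: sum = 46+54+54+82+137 = 373 → 01 75.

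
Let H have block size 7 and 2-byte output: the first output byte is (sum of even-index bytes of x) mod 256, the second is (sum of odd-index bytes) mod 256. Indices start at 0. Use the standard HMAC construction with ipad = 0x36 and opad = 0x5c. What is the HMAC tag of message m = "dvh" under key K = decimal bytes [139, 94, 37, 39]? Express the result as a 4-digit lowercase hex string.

838b

Key decimal bytes [139, 94, 37, 39] = 8b 5e 25 27 is 4 bytes ≤ B = 7; zero-pad to 7 bytes: K' = 8b 5e 25 27 00 00 00.
K' ⊕ ipad = bd 68 13 11 36 36 36.  K' ⊕ opad = d7 02 79 7b 5c 5c 5c.
Inner input = (K'⊕ipad) ∥ m = bd 68 13 11 36 36 36 ∥ 64 76 68.
Inner hash: even-index sum = 434 mod 256 = 178; odd-index sum = 379 mod 256 = 123 → b2 7b.
Outer input = (K'⊕opad) ∥ inner = d7 02 79 7b 5c 5c 5c ∥ b2 7b.
Outer hash (tag): even-index sum = 643 mod 256 = 131; odd-index sum = 395 mod 256 = 139 → 83 8b.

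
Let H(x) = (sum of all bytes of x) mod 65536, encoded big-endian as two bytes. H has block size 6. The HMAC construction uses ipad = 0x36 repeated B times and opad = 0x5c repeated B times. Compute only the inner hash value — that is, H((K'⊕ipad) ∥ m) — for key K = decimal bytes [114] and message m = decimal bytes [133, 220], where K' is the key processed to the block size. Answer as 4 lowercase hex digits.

Key decimal bytes [114] = 72 is 1 byte ≤ B = 6; zero-pad to 6 bytes: K' = 72 00 00 00 00 00.
K' ⊕ ipad = 44 36 36 36 36 36.
Inner input = 44 36 36 36 36 36 ∥ 85 dc.
Inner hash: sum = 68+54+54+54+54+54+133+220 = 691 → 02 b3.

02b3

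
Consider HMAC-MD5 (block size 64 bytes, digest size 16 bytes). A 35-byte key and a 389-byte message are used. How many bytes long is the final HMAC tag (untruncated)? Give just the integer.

The tag is one MD5 digest: 16 bytes.

16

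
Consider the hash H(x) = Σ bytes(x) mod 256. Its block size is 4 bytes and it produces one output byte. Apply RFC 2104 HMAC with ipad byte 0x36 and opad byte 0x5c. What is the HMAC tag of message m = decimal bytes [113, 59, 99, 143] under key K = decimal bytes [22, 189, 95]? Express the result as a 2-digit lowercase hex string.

Key decimal bytes [22, 189, 95] = 16 bd 5f is 3 bytes ≤ B = 4; zero-pad to 4 bytes: K' = 16 bd 5f 00.
K' ⊕ ipad = 20 8b 69 36.  K' ⊕ opad = 4a e1 03 5c.
Inner input = (K'⊕ipad) ∥ m = 20 8b 69 36 ∥ 71 3b 63 8f.
Inner hash: sum = 32+139+105+54+113+59+99+143 = 744; mod 256 = 232 → e8.
Outer input = (K'⊕opad) ∥ inner = 4a e1 03 5c ∥ e8.
Outer hash (tag): sum = 74+225+3+92+232 = 626; mod 256 = 114 → 72.

72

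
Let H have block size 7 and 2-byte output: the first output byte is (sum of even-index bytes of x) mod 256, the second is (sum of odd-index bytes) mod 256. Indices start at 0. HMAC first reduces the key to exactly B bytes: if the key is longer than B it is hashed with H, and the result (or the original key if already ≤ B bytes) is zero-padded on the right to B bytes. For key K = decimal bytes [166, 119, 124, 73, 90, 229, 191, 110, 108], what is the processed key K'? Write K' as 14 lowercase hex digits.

a7130000000000

|K| = 9 > B = 7, so first hash the key.
H(K): even-index sum = 679 mod 256 = 167; odd-index sum = 531 mod 256 = 19 → a7 13.
Zero-pad H(K) = a7 13 to 7 bytes: K' = a7 13 00 00 00 00 00.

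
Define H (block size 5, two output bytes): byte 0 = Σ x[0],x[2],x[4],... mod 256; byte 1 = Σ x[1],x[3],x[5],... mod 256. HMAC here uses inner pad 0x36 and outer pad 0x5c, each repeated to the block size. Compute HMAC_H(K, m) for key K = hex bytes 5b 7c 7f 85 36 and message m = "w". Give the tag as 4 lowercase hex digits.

Key hex bytes 5b 7c 7f 85 36 is exactly B = 5 bytes: K' = 5b 7c 7f 85 36.
K' ⊕ ipad = 6d 4a 49 b3 00.  K' ⊕ opad = 07 20 23 d9 6a.
Inner input = (K'⊕ipad) ∥ m = 6d 4a 49 b3 00 ∥ 77.
Inner hash: even-index sum = 182 mod 256 = 182; odd-index sum = 372 mod 256 = 116 → b6 74.
Outer input = (K'⊕opad) ∥ inner = 07 20 23 d9 6a ∥ b6 74.
Outer hash (tag): even-index sum = 264 mod 256 = 8; odd-index sum = 431 mod 256 = 175 → 08 af.

08af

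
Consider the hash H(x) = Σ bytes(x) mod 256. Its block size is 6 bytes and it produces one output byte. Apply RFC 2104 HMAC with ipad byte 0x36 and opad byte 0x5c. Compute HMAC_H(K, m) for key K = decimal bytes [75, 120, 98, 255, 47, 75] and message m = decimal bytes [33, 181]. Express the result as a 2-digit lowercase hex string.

fa

Key decimal bytes [75, 120, 98, 255, 47, 75] = 4b 78 62 ff 2f 4b is exactly B = 6 bytes: K' = 4b 78 62 ff 2f 4b.
K' ⊕ ipad = 7d 4e 54 c9 19 7d.  K' ⊕ opad = 17 24 3e a3 73 17.
Inner input = (K'⊕ipad) ∥ m = 7d 4e 54 c9 19 7d ∥ 21 b5.
Inner hash: sum = 125+78+84+201+25+125+33+181 = 852; mod 256 = 84 → 54.
Outer input = (K'⊕opad) ∥ inner = 17 24 3e a3 73 17 ∥ 54.
Outer hash (tag): sum = 23+36+62+163+115+23+84 = 506; mod 256 = 250 → fa.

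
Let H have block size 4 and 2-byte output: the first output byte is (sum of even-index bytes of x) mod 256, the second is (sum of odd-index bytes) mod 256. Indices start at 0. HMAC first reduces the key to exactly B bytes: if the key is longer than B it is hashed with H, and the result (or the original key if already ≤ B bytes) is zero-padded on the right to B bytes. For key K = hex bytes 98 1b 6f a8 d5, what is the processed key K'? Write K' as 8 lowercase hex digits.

dcc30000

|K| = 5 > B = 4, so first hash the key.
H(K): even-index sum = 476 mod 256 = 220; odd-index sum = 195 mod 256 = 195 → dc c3.
Zero-pad H(K) = dc c3 to 4 bytes: K' = dc c3 00 00.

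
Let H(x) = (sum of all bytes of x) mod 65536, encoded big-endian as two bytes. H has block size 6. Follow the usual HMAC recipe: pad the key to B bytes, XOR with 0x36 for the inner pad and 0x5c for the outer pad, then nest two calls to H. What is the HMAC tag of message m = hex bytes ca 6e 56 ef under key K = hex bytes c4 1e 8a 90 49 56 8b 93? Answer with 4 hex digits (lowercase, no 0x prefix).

Key hex bytes c4 1e 8a 90 49 56 8b 93 is 8 bytes > B = 6, so hash it first: H(key) = 03 b9, then zero-pad to 6 bytes: K' = 03 b9 00 00 00 00.
K' ⊕ ipad = 35 8f 36 36 36 36.  K' ⊕ opad = 5f e5 5c 5c 5c 5c.
Inner input = (K'⊕ipad) ∥ m = 35 8f 36 36 36 36 ∥ ca 6e 56 ef.
Inner hash: sum = 53+143+54+54+54+54+202+110+86+239 = 1049 → 04 19.
Outer input = (K'⊕opad) ∥ inner = 5f e5 5c 5c 5c 5c ∥ 04 19.
Outer hash (tag): sum = 95+229+92+92+92+92+4+25 = 721 → 02 d1.

02d1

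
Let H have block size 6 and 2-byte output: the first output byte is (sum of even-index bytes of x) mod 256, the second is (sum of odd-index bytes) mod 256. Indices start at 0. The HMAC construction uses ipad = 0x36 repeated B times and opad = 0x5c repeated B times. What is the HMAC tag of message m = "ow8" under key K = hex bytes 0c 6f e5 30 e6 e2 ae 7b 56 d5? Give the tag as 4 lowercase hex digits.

Key hex bytes 0c 6f e5 30 e6 e2 ae 7b 56 d5 is 10 bytes > B = 6, so hash it first: H(key) = db d1, then zero-pad to 6 bytes: K' = db d1 00 00 00 00.
K' ⊕ ipad = ed e7 36 36 36 36.  K' ⊕ opad = 87 8d 5c 5c 5c 5c.
Inner input = (K'⊕ipad) ∥ m = ed e7 36 36 36 36 ∥ 6f 77 38.
Inner hash: even-index sum = 512 mod 256 = 0; odd-index sum = 458 mod 256 = 202 → 00 ca.
Outer input = (K'⊕opad) ∥ inner = 87 8d 5c 5c 5c 5c ∥ 00 ca.
Outer hash (tag): even-index sum = 319 mod 256 = 63; odd-index sum = 527 mod 256 = 15 → 3f 0f.

3f0f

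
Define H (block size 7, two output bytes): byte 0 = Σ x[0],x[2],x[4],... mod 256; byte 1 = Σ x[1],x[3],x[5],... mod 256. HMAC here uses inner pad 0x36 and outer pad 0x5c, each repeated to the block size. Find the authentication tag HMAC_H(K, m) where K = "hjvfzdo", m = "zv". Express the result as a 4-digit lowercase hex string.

2f61

Key "hjvfzdo" = 68 6a 76 66 7a 64 6f is exactly B = 7 bytes: K' = 68 6a 76 66 7a 64 6f.
K' ⊕ ipad = 5e 5c 40 50 4c 52 59.  K' ⊕ opad = 34 36 2a 3a 26 38 33.
Inner input = (K'⊕ipad) ∥ m = 5e 5c 40 50 4c 52 59 ∥ 7a 76.
Inner hash: even-index sum = 441 mod 256 = 185; odd-index sum = 376 mod 256 = 120 → b9 78.
Outer input = (K'⊕opad) ∥ inner = 34 36 2a 3a 26 38 33 ∥ b9 78.
Outer hash (tag): even-index sum = 303 mod 256 = 47; odd-index sum = 353 mod 256 = 97 → 2f 61.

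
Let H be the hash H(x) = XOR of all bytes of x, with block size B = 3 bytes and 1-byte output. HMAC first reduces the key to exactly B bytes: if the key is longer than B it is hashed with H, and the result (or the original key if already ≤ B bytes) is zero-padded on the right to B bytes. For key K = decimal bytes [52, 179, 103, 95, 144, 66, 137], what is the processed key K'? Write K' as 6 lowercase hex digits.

|K| = 7 > B = 3, so first hash the key.
H(K): XOR 34⊕b3⊕67⊕5f⊕90⊕42⊕89 = e4.
Zero-pad H(K) = e4 to 3 bytes: K' = e4 00 00.

e40000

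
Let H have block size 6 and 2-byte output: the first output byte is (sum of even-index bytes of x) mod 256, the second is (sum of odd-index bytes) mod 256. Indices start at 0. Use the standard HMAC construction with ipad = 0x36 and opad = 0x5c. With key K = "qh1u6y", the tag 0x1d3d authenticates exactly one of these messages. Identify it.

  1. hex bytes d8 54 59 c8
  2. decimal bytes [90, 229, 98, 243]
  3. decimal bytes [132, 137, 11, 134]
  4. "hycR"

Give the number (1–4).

Key "qh1u6y" = 71 68 31 75 36 79 is exactly B = 6 bytes: K' = 71 68 31 75 36 79.
K' ⊕ ipad = 47 5e 07 43 00 4f; K' ⊕ opad = 2d 34 6d 29 6a 25.
m1: inner = H(47 5e 07 43 00 4f d8 54 59 c8) = 7f 0c; tag = H(2d 34 6d 29 6a 25 7f 0c) = 838e
m2: inner = H(47 5e 07 43 00 4f 5a e5 62 f3) = 0a c8; tag = H(2d 34 6d 29 6a 25 0a c8) = 0e4a
m3: inner = H(47 5e 07 43 00 4f 84 89 0b 86) = dd ff; tag = H(2d 34 6d 29 6a 25 dd ff) = e181
m4: inner = H(47 5e 07 43 00 4f 68 79 63 52) = 19 bb; tag = H(2d 34 6d 29 6a 25 19 bb) = 1d3d ← matches

4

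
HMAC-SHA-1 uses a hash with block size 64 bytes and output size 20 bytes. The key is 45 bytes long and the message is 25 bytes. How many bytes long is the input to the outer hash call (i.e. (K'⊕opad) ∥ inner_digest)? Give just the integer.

84

Key is 45 ≤ 64 bytes, zero-padded: |K'| = 64.
Outer input = (K'⊕opad) ∥ H(inner) → 64 + 20 = 84 bytes.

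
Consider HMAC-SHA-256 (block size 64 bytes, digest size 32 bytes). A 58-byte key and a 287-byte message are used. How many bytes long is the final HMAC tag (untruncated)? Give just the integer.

32

The tag is one SHA-256 digest: 32 bytes.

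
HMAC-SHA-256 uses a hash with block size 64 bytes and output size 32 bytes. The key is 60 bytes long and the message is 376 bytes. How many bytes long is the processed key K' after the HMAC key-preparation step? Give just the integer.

Key is 60 ≤ 64 bytes, zero-padded: |K'| = 64.

64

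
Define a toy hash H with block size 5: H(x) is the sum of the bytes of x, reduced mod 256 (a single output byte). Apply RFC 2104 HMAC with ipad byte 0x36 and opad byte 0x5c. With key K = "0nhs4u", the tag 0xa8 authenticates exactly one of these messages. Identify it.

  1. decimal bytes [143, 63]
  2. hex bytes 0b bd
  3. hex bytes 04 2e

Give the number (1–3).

1

Key "0nhs4u" = 30 6e 68 73 34 75 is 6 bytes > B = 5, so hash it first: H(key) = 22, then zero-pad to 5 bytes: K' = 22 00 00 00 00.
K' ⊕ ipad = 14 36 36 36 36; K' ⊕ opad = 7e 5c 5c 5c 5c.
m1: inner = H(14 36 36 36 36 8f 3f) = ba; tag = H(7e 5c 5c 5c 5c ba) = a8 ← matches
m2: inner = H(14 36 36 36 36 0b bd) = b4; tag = H(7e 5c 5c 5c 5c b4) = a2
m3: inner = H(14 36 36 36 36 04 2e) = 1e; tag = H(7e 5c 5c 5c 5c 1e) = 0c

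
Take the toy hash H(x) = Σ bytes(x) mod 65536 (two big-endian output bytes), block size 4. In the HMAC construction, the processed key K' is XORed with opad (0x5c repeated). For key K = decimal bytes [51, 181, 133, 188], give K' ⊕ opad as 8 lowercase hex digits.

Key decimal bytes [51, 181, 133, 188] = 33 b5 85 bc is exactly B = 4 bytes: K' = 33 b5 85 bc.
XOR each byte with 0x5c: 33⊕5c=6f, b5⊕5c=e9, 85⊕5c=d9, bc⊕5c=e0.

6fe9d9e0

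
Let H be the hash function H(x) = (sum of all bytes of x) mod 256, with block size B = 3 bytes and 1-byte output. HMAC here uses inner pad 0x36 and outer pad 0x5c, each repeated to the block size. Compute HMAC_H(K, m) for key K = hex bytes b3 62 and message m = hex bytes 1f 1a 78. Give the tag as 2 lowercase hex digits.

49

Key hex bytes b3 62 is 2 bytes ≤ B = 3; zero-pad to 3 bytes: K' = b3 62 00.
K' ⊕ ipad = 85 54 36.  K' ⊕ opad = ef 3e 5c.
Inner input = (K'⊕ipad) ∥ m = 85 54 36 ∥ 1f 1a 78.
Inner hash: sum = 133+84+54+31+26+120 = 448; mod 256 = 192 → c0.
Outer input = (K'⊕opad) ∥ inner = ef 3e 5c ∥ c0.
Outer hash (tag): sum = 239+62+92+192 = 585; mod 256 = 73 → 49.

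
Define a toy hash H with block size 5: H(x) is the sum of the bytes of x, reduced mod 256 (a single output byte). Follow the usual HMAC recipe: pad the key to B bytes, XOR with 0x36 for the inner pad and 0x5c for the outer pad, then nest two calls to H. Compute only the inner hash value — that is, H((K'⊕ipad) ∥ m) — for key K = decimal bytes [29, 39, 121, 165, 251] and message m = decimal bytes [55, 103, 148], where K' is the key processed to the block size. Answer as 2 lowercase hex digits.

Key decimal bytes [29, 39, 121, 165, 251] = 1d 27 79 a5 fb is exactly B = 5 bytes: K' = 1d 27 79 a5 fb.
K' ⊕ ipad = 2b 11 4f 93 cd.
Inner input = 2b 11 4f 93 cd ∥ 37 67 94.
Inner hash: sum = 43+17+79+147+205+55+103+148 = 797; mod 256 = 29 → 1d.

1d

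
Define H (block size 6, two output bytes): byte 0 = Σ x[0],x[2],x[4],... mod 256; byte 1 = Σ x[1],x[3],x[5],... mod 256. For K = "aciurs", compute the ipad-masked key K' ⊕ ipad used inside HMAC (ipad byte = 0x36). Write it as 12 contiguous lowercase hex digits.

57555f434445

Key "aciurs" = 61 63 69 75 72 73 is exactly B = 6 bytes: K' = 61 63 69 75 72 73.
XOR each byte with 0x36: 61⊕36=57, 63⊕36=55, 69⊕36=5f, 75⊕36=43, 72⊕36=44, 73⊕36=45.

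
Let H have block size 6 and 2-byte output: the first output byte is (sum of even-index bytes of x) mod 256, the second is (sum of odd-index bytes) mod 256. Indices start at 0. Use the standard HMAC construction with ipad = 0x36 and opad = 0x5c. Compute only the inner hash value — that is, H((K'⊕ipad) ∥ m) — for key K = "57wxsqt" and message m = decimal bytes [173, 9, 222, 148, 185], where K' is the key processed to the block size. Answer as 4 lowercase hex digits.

Key "57wxsqt" = 35 37 77 78 73 71 74 is 7 bytes > B = 6, so hash it first: H(key) = 93 20, then zero-pad to 6 bytes: K' = 93 20 00 00 00 00.
K' ⊕ ipad = a5 16 36 36 36 36.
Inner input = a5 16 36 36 36 36 ∥ ad 09 de 94 b9.
Inner hash: even-index sum = 853 mod 256 = 85; odd-index sum = 287 mod 256 = 31 → 55 1f.

551f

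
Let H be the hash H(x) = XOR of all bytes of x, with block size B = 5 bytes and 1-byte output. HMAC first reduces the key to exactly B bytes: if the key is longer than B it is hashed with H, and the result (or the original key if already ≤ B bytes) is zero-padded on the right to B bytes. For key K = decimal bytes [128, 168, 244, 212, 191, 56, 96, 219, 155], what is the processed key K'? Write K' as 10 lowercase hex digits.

af00000000

|K| = 9 > B = 5, so first hash the key.
H(K): XOR 80⊕a8⊕f4⊕d4⊕bf⊕38⊕60⊕db⊕9b = af.
Zero-pad H(K) = af to 5 bytes: K' = af 00 00 00 00.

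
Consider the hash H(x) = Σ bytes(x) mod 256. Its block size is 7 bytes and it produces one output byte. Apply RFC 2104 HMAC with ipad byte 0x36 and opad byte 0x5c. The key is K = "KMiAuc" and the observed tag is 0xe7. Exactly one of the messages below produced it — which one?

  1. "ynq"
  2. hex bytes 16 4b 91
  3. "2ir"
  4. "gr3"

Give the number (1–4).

3

Key "KMiAuc" = 4b 4d 69 41 75 63 is 6 bytes ≤ B = 7; zero-pad to 7 bytes: K' = 4b 4d 69 41 75 63 00.
K' ⊕ ipad = 7d 7b 5f 77 43 55 36; K' ⊕ opad = 17 11 35 1d 29 3f 5c.
m1: inner = H(7d 7b 5f 77 43 55 36 79 6e 71) = f4; tag = H(17 11 35 1d 29 3f 5c f4) = 32
m2: inner = H(7d 7b 5f 77 43 55 36 16 4b 91) = 8e; tag = H(17 11 35 1d 29 3f 5c 8e) = cc
m3: inner = H(7d 7b 5f 77 43 55 36 32 69 72) = a9; tag = H(17 11 35 1d 29 3f 5c a9) = e7 ← matches
m4: inner = H(7d 7b 5f 77 43 55 36 67 72 33) = a8; tag = H(17 11 35 1d 29 3f 5c a8) = e6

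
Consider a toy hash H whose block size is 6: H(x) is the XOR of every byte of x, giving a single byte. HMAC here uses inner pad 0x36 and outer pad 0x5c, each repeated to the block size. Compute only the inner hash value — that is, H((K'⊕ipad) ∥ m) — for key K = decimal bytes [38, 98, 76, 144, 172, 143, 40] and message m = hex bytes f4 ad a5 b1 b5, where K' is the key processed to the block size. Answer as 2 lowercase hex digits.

6b

Key decimal bytes [38, 98, 76, 144, 172, 143, 40] = 26 62 4c 90 ac 8f 28 is 7 bytes > B = 6, so hash it first: H(key) = 93, then zero-pad to 6 bytes: K' = 93 00 00 00 00 00.
K' ⊕ ipad = a5 36 36 36 36 36.
Inner input = a5 36 36 36 36 36 ∥ f4 ad a5 b1 b5.
Inner hash: XOR a5⊕36⊕36⊕36⊕36⊕36⊕f4⊕ad⊕a5⊕b1⊕b5 = 6b.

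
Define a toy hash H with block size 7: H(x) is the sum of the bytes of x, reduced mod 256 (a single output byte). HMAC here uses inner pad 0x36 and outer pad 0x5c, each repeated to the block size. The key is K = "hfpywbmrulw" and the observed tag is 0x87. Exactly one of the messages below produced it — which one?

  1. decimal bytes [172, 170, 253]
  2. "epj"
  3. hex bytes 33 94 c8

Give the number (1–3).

3

Key "hfpywbmrulw" = 68 66 70 79 77 62 6d 72 75 6c 77 is 11 bytes > B = 7, so hash it first: H(key) = c7, then zero-pad to 7 bytes: K' = c7 00 00 00 00 00 00.
K' ⊕ ipad = f1 36 36 36 36 36 36; K' ⊕ opad = 9b 5c 5c 5c 5c 5c 5c.
m1: inner = H(f1 36 36 36 36 36 36 ac aa fd) = 88; tag = H(9b 5c 5c 5c 5c 5c 5c 88) = 4b
m2: inner = H(f1 36 36 36 36 36 36 65 70 6a) = 74; tag = H(9b 5c 5c 5c 5c 5c 5c 74) = 37
m3: inner = H(f1 36 36 36 36 36 36 33 94 c8) = c4; tag = H(9b 5c 5c 5c 5c 5c 5c c4) = 87 ← matches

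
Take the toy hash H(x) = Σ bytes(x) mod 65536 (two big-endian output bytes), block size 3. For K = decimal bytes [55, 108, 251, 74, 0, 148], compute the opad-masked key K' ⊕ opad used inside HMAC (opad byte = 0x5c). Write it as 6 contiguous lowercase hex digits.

Key decimal bytes [55, 108, 251, 74, 0, 148] = 37 6c fb 4a 00 94 is 6 bytes > B = 3, so hash it first: H(key) = 02 7c, then zero-pad to 3 bytes: K' = 02 7c 00.
XOR each byte with 0x5c: 02⊕5c=5e, 7c⊕5c=20, 00⊕5c=5c.

5e205c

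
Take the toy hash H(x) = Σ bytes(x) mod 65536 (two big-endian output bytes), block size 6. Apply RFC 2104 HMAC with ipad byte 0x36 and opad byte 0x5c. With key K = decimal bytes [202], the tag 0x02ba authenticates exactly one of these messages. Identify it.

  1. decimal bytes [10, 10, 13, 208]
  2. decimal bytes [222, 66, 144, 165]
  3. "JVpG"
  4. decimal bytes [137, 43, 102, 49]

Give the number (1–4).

Key decimal bytes [202] = ca is 1 byte ≤ B = 6; zero-pad to 6 bytes: K' = ca 00 00 00 00 00.
K' ⊕ ipad = fc 36 36 36 36 36; K' ⊕ opad = 96 5c 5c 5c 5c 5c.
m1: inner = H(fc 36 36 36 36 36 0a 0a 0d d0) = 02 fb; tag = H(96 5c 5c 5c 5c 5c 02 fb) = 035f
m2: inner = H(fc 36 36 36 36 36 de 42 90 a5) = 04 5f; tag = H(96 5c 5c 5c 5c 5c 04 5f) = 02c5
m3: inner = H(fc 36 36 36 36 36 4a 56 70 47) = 03 61; tag = H(96 5c 5c 5c 5c 5c 03 61) = 02c6
m4: inner = H(fc 36 36 36 36 36 89 2b 66 31) = 03 55; tag = H(96 5c 5c 5c 5c 5c 03 55) = 02ba ← matches

4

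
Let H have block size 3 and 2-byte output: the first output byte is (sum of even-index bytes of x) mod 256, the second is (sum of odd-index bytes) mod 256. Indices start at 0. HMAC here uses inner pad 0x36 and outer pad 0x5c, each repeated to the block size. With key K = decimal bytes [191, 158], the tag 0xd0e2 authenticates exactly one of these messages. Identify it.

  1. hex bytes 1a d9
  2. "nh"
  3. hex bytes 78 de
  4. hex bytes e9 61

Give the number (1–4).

4

Key decimal bytes [191, 158] = bf 9e is 2 bytes ≤ B = 3; zero-pad to 3 bytes: K' = bf 9e 00.
K' ⊕ ipad = 89 a8 36; K' ⊕ opad = e3 c2 5c.
m1: inner = H(89 a8 36 1a d9) = 98 c2; tag = H(e3 c2 5c 98 c2) = 015a
m2: inner = H(89 a8 36 6e 68) = 27 16; tag = H(e3 c2 5c 27 16) = 55e9
m3: inner = H(89 a8 36 78 de) = 9d 20; tag = H(e3 c2 5c 9d 20) = 5f5f
m4: inner = H(89 a8 36 e9 61) = 20 91; tag = H(e3 c2 5c 20 91) = d0e2 ← matches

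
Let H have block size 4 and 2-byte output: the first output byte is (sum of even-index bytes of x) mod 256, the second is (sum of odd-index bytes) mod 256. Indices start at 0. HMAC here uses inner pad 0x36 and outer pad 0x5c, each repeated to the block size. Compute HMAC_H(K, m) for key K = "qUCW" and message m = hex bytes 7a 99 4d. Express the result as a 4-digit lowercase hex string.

cf71

Key "qUCW" = 71 55 43 57 is exactly B = 4 bytes: K' = 71 55 43 57.
K' ⊕ ipad = 47 63 75 61.  K' ⊕ opad = 2d 09 1f 0b.
Inner input = (K'⊕ipad) ∥ m = 47 63 75 61 ∥ 7a 99 4d.
Inner hash: even-index sum = 387 mod 256 = 131; odd-index sum = 349 mod 256 = 93 → 83 5d.
Outer input = (K'⊕opad) ∥ inner = 2d 09 1f 0b ∥ 83 5d.
Outer hash (tag): even-index sum = 207 mod 256 = 207; odd-index sum = 113 mod 256 = 113 → cf 71.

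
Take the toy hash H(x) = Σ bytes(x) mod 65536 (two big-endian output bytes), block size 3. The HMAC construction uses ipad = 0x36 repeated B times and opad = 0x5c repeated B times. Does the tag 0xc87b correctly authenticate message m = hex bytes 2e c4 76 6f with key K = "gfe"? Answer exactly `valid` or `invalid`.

invalid

Key "gfe" = 67 66 65 is exactly B = 3 bytes: K' = 67 66 65.
K' ⊕ ipad = 51 50 53; K' ⊕ opad = 3b 3a 39.
Inner hash: sum = 81+80+83+46+196+118+111 = 715 → 02 cb.
Outer hash (recomputed tag): sum = 59+58+57+2+203 = 379 → 01 7b.
Recomputed tag = 017b; claimed = c87b → mismatch.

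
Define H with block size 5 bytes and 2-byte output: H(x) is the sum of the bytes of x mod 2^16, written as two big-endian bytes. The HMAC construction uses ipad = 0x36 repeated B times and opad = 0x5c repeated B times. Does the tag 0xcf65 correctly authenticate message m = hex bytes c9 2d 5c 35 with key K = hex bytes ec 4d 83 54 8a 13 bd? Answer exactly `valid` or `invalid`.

Key hex bytes ec 4d 83 54 8a 13 bd is 7 bytes > B = 5, so hash it first: H(key) = 03 6a, then zero-pad to 5 bytes: K' = 03 6a 00 00 00.
K' ⊕ ipad = 35 5c 36 36 36; K' ⊕ opad = 5f 36 5c 5c 5c.
Inner hash: sum = 53+92+54+54+54+201+45+92+53 = 698 → 02 ba.
Outer hash (recomputed tag): sum = 95+54+92+92+92+2+186 = 613 → 02 65.
Recomputed tag = 0265; claimed = cf65 → mismatch.

invalid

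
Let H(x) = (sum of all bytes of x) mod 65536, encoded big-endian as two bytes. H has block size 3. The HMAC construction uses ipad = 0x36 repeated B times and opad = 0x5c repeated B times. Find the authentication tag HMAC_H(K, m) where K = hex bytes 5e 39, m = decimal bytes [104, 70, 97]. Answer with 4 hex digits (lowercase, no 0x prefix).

0180

Key hex bytes 5e 39 is 2 bytes ≤ B = 3; zero-pad to 3 bytes: K' = 5e 39 00.
K' ⊕ ipad = 68 0f 36.  K' ⊕ opad = 02 65 5c.
Inner input = (K'⊕ipad) ∥ m = 68 0f 36 ∥ 68 46 61.
Inner hash: sum = 104+15+54+104+70+97 = 444 → 01 bc.
Outer input = (K'⊕opad) ∥ inner = 02 65 5c ∥ 01 bc.
Outer hash (tag): sum = 2+101+92+1+188 = 384 → 01 80.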